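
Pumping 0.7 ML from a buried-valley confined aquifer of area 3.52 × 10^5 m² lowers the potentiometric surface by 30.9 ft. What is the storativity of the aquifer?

S ≈ 2.1 × 10^-4

Δh = 30.9 ft = 9.418 m
ΔV = 0.7 ML = 700 m³
S = ΔV / (A × Δh) = 700 m³ / (3.52 × 10^5 m² × 9.418 m) = 2.111 × 10^-4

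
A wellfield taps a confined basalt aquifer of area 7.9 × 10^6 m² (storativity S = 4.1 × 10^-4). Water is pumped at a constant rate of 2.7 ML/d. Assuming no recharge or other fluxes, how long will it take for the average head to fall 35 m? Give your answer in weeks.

ΔV = S × A × Δh = 4.1 × 10^-4 × 7.9 × 10^6 × 35 = 1.134 × 10^5 m³
Q = 2.7 ML/d = 2700 m³/d
t = ΔV / Q = 1.134 × 10^5 m³ / 2700 m³/d = 41.99 d
t = 41.99 d ≈ 5.998 weeks

t ≈ 6 weeks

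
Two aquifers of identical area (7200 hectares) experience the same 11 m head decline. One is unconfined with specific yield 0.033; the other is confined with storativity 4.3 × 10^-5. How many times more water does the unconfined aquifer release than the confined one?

A = 7200 hectares = 7.2 × 10^7 m²
Unconfined: ΔV_u = Sy × A × Δh = 0.033 × 7.2 × 10^7 × 11 = 2.614 × 10^7 m³
Confined: ΔV_c = S × A × Δh = 4.3 × 10^-5 × 7.2 × 10^7 × 11 = 34060 m³
Ratio = ΔV_u / ΔV_c = Sy / S = 0.033 / 4.3 × 10^-5 = 767.4

ΔV_u / ΔV_c ≈ 767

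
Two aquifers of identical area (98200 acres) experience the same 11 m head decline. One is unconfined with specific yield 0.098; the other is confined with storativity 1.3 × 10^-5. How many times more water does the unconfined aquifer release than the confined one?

ΔV_u / ΔV_c ≈ 7540

A = 98200 acres = 3.974 × 10^8 m²
Unconfined: ΔV_u = Sy × A × Δh = 0.098 × 3.974 × 10^8 × 11 = 4.284 × 10^8 m³
Confined: ΔV_c = S × A × Δh = 1.3 × 10^-5 × 3.974 × 10^8 × 11 = 56830 m³
Ratio = ΔV_u / ΔV_c = Sy / S = 0.098 / 1.3 × 10^-5 = 7538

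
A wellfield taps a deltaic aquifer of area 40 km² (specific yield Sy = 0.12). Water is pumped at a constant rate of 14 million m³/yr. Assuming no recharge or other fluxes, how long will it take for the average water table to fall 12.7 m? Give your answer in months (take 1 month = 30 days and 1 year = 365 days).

A = 40 km² = 4 × 10^7 m²
ΔV = Sy × A × Δh = 0.12 × 4 × 10^7 × 12.7 = 6.096 × 10^7 m³
Q = 14 million m³/yr = 38360 m³/d
t = ΔV / Q = 6.096 × 10^7 m³ / 38360 m³/d = 1589 d
t = 1589 d ≈ 52.98 months

t ≈ 53 months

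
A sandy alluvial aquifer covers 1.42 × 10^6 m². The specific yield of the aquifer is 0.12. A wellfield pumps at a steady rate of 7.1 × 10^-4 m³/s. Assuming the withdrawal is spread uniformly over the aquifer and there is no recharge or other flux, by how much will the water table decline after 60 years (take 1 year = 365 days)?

Δh ≈ 7.88 m

Q = 7.1 × 10^-4 m³/s = 61.34 m³/d
t = 60 years = 21900 d
ΔV = Q × t = 61.34 m³/d × 21900 d = 1.343 × 10^6 m³
Δh = ΔV / (Sy × A) = 1.343 × 10^6 / (0.12 × 1.42 × 10^6) = 7.884 m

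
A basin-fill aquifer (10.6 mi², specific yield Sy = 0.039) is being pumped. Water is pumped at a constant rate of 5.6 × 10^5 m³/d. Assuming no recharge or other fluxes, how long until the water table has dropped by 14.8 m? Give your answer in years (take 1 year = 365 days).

A = 10.6 mi² = 2.745 × 10^7 m²
ΔV = Sy × A × Δh = 0.039 × 2.745 × 10^7 × 14.8 = 1.585 × 10^7 m³
t = ΔV / Q = 1.585 × 10^7 m³ / 5.6 × 10^5 m³/d = 28.3 d
t = 28.3 d ≈ 0.07753 years

t ≈ 0.0775 years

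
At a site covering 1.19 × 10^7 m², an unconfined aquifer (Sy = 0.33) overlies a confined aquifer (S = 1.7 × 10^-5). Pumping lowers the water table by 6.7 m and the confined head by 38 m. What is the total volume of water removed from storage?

ΔV ≈ 2.63 × 10^7 m³

Unconfined: ΔV_u = Sy × A × Δh_u = 0.33 × 1.19 × 10^7 × 6.7 = 2.631 × 10^7 m³
Confined: ΔV_c = S × A × Δh_c = 1.7 × 10^-5 × 1.19 × 10^7 × 38 = 7687 m³
Total ΔV = 2.631 × 10^7 + 7687 = 2.632 × 10^7 m³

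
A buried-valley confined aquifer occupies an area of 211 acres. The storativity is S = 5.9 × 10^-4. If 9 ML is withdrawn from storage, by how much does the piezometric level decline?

A = 211 acres = 8.539 × 10^5 m²
ΔV = 9 ML = 9000 m³
Δh = ΔV / (S × A) = 9000 m³ / (5.9 × 10^-4 × 8.539 × 10^5 m²) = 17.86 m

Δh ≈ 17.9 m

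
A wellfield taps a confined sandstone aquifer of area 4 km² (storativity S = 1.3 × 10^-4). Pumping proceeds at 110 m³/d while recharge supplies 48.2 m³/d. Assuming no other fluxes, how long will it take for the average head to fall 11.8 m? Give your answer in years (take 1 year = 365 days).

A = 4 km² = 4 × 10^6 m²
ΔV = S × A × Δh = 1.3 × 10^-4 × 4 × 10^6 × 11.8 = 6136 m³
Net withdrawal = 110 − 48.2 = 61.8 m³/d
t = ΔV / Q = 6136 m³ / 61.8 m³/d = 99.29 d
t = 99.29 d ≈ 0.272 years

t ≈ 0.272 years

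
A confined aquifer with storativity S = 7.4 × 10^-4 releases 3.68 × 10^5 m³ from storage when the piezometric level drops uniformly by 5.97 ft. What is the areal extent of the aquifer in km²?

Δh = 5.97 ft = 1.82 m
A = ΔV / (S × Δh) = 3.68 × 10^5 / (7.4 × 10^-4 × 1.82) = 2.733 × 10^8 m²
A = 2.733 × 10^8 m² = 273.3 km²

A ≈ 273 km²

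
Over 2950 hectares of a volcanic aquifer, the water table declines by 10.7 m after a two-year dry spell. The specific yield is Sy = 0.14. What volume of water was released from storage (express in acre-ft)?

A = 2950 hectares = 2.95 × 10^7 m²
ΔV = Sy × A × Δh = 0.14 × 2.95 × 10^7 m² × 10.7 m = 4.419 × 10^7 m³
ΔV = 4.419 × 10^7 m³ = 35830 acre-ft

ΔV ≈ 35800 acre-ft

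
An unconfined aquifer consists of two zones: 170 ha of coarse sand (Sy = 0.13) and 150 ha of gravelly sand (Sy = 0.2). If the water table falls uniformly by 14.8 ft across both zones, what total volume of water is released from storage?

A₁ = 170 ha = 1.7 × 10^6 m²; A₂ = 150 ha = 1.5 × 10^6 m²
Δh = 14.8 ft = 4.511 m
ΔV₁ = 0.13 × 1.7 × 10^6 × 4.511 = 9.969 × 10^5 m³
ΔV₂ = 0.2 × 1.5 × 10^6 × 4.511 = 1.353 × 10^6 m³
ΔV = ΔV₁ + ΔV₂ = 2.35 × 10^6 m³

ΔV ≈ 2.35 × 10^6 m³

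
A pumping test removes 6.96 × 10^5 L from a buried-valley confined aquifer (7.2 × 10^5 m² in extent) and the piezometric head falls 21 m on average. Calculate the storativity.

ΔV = 6.96 × 10^5 L = 696 m³
S = ΔV / (A × Δh) = 696 m³ / (7.2 × 10^5 m² × 21 m) = 4.603 × 10^-5

S ≈ 4.6 × 10^-5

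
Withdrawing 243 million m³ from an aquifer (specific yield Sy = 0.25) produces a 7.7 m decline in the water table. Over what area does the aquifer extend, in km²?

ΔV = 243 million m³ = 2.43 × 10^8 m³
A = ΔV / (Sy × Δh) = 2.43 × 10^8 / (0.25 × 7.7) = 1.262 × 10^8 m²
A = 1.262 × 10^8 m² = 126.2 km²

A ≈ 126 km²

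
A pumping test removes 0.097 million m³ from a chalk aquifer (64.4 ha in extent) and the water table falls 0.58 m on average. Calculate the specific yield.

A = 64.4 ha = 6.44 × 10^5 m²
ΔV = 0.097 million m³ = 97000 m³
Sy = ΔV / (A × Δh) = 97000 m³ / (6.44 × 10^5 m² × 0.58 m) = 0.2597

Sy ≈ 0.26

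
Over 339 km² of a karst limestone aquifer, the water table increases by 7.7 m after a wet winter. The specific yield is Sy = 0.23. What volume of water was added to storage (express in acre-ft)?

A = 339 km² = 3.39 × 10^8 m²
ΔV = Sy × A × Δh = 0.23 × 3.39 × 10^8 m² × 7.7 m = 6.004 × 10^8 m³
ΔV = 6.004 × 10^8 m³ = 4.867 × 10^5 acre-ft

ΔV ≈ 4.87 × 10^5 acre-ft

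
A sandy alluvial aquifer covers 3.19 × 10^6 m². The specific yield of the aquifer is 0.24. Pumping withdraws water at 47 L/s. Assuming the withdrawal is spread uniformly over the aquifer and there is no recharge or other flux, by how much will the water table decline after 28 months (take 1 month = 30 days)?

Δh ≈ 4.46 m

Q = 47 L/s = 4061 m³/d
t = 28 months = 840 d
ΔV = Q × t = 4061 m³/d × 840 d = 3.411 × 10^6 m³
Δh = ΔV / (Sy × A) = 3.411 × 10^6 / (0.24 × 3.19 × 10^6) = 4.455 m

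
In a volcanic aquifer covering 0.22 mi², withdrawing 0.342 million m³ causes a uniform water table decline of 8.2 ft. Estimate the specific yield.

Sy ≈ 0.24

A = 0.22 mi² = 5.698 × 10^5 m²
Δh = 8.2 ft = 2.499 m
ΔV = 0.342 million m³ = 3.42 × 10^5 m³
Sy = ΔV / (A × Δh) = 3.42 × 10^5 m³ / (5.698 × 10^5 m² × 2.499 m) = 0.2401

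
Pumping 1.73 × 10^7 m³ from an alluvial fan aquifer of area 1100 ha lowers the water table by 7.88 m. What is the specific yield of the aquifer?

Sy ≈ 0.2

A = 1100 ha = 1.1 × 10^7 m²
Sy = ΔV / (A × Δh) = 1.73 × 10^7 m³ / (1.1 × 10^7 m² × 7.88 m) = 0.1996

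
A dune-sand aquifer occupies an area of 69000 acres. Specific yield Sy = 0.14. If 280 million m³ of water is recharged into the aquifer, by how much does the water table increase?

A = 69000 acres = 2.792 × 10^8 m²
ΔV = 280 million m³ = 2.8 × 10^8 m³
Δh = ΔV / (Sy × A) = 2.8 × 10^8 m³ / (0.14 × 2.792 × 10^8 m²) = 7.162 m

Δh ≈ 7.16 m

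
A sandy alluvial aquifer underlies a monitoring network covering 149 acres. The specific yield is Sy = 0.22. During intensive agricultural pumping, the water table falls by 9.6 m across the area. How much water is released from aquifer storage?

ΔV ≈ 1.27 × 10^6 m³

A = 149 acres = 6.03 × 10^5 m²
ΔV = Sy × A × Δh = 0.22 × 6.03 × 10^5 m² × 9.6 m = 1.273 × 10^6 m³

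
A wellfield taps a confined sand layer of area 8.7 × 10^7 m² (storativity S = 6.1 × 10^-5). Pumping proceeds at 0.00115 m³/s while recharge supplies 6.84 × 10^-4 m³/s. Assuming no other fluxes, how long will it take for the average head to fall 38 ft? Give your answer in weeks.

Δh = 38 ft = 11.58 m
ΔV = S × A × Δh = 6.1 × 10^-5 × 8.7 × 10^7 × 11.58 = 61470 m³
Net withdrawal = 0.00115 − 6.84 × 10^-4 = 4.66 × 10^-4 m³/s = 40.26 m³/d
t = ΔV / Q = 61470 m³ / 40.26 m³/d = 1527 d
t = 1527 d ≈ 218.1 weeks

t ≈ 218 weeks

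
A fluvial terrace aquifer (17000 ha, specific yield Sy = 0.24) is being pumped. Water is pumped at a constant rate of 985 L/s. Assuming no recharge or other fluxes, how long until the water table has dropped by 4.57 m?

t ≈ 2190 days

A = 17000 ha = 1.7 × 10^8 m²
ΔV = Sy × A × Δh = 0.24 × 1.7 × 10^8 × 4.57 = 1.865 × 10^8 m³
Q = 985 L/s = 85100 m³/d
t = ΔV / Q = 1.865 × 10^8 m³ / 85100 m³/d = 2191 d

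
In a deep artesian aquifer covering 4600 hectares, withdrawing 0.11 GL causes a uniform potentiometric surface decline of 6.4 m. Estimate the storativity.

A = 4600 hectares = 4.6 × 10^7 m²
ΔV = 0.11 GL = 1.1 × 10^5 m³
S = ΔV / (A × Δh) = 1.1 × 10^5 m³ / (4.6 × 10^7 m² × 6.4 m) = 3.736 × 10^-4

S ≈ 3.7 × 10^-4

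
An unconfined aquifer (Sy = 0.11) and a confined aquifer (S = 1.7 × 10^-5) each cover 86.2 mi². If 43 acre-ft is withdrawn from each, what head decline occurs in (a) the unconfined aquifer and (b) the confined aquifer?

A = 86.2 mi² = 2.233 × 10^8 m²
ΔV = 43 acre-ft = 53040 m³
Unconfined: Δh_u = ΔV/(Sy·A) = 53040/(0.11 × 2.233 × 10^8) = 0.00216 m
Confined: Δh_c = ΔV/(S·A) = 53040/(1.7 × 10^-5 × 2.233 × 10^8) = 13.97 m

Δh_u ≈ 0.00216 m; Δh_c ≈ 14 m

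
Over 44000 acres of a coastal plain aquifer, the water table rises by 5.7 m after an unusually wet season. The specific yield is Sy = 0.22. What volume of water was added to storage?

ΔV ≈ 2.23 × 10^8 m³

A = 44000 acres = 1.781 × 10^8 m²
ΔV = Sy × A × Δh = 0.22 × 1.781 × 10^8 m² × 5.7 m = 2.233 × 10^8 m³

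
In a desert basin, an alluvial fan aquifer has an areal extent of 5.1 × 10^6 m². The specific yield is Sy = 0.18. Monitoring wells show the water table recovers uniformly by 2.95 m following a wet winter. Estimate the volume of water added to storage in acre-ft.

ΔV ≈ 2200 acre-ft

ΔV = Sy × A × Δh = 0.18 × 5.1 × 10^6 m² × 2.95 m = 2.708 × 10^6 m³
ΔV = 2.708 × 10^6 m³ = 2195 acre-ft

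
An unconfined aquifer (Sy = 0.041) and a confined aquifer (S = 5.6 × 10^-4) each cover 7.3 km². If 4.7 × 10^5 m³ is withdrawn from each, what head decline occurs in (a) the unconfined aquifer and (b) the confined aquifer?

A = 7.3 km² = 7.3 × 10^6 m²
Unconfined: Δh_u = ΔV/(Sy·A) = 4.7 × 10^5/(0.041 × 7.3 × 10^6) = 1.57 m
Confined: Δh_c = ΔV/(S·A) = 4.7 × 10^5/(5.6 × 10^-4 × 7.3 × 10^6) = 115 m

Δh_u ≈ 1.57 m; Δh_c ≈ 115 m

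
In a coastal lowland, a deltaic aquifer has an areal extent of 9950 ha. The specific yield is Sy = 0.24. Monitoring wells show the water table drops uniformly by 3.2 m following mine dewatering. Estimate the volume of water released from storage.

ΔV ≈ 7.64 × 10^7 m³

A = 9950 ha = 9.95 × 10^7 m²
ΔV = Sy × A × Δh = 0.24 × 9.95 × 10^7 m² × 3.2 m = 7.642 × 10^7 m³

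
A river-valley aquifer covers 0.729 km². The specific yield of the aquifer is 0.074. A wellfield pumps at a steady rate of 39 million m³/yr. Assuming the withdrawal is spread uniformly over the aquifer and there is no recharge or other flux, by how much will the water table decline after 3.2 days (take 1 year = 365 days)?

Δh ≈ 6.34 m

A = 0.729 km² = 7.29 × 10^5 m²
Q = 39 million m³/yr = 1.068 × 10^5 m³/d
ΔV = Q × t = 1.068 × 10^5 m³/d × 3.2 d = 3.419 × 10^5 m³
Δh = ΔV / (Sy × A) = 3.419 × 10^5 / (0.074 × 7.29 × 10^5) = 6.338 m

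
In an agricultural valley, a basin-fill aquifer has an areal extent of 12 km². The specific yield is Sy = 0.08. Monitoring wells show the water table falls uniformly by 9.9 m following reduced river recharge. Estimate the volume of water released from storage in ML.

ΔV ≈ 9500 ML

A = 12 km² = 1.2 × 10^7 m²
ΔV = Sy × A × Δh = 0.08 × 1.2 × 10^7 m² × 9.9 m = 9.504 × 10^6 m³
ΔV = 9.504 × 10^6 m³ = 9504 ML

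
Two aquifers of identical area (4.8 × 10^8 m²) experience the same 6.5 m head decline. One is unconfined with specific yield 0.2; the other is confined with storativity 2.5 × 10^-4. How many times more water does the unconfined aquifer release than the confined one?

ΔV_u / ΔV_c ≈ 800

Unconfined: ΔV_u = Sy × A × Δh = 0.2 × 4.8 × 10^8 × 6.5 = 6.24 × 10^8 m³
Confined: ΔV_c = S × A × Δh = 2.5 × 10^-4 × 4.8 × 10^8 × 6.5 = 7.8 × 10^5 m³
Ratio = ΔV_u / ΔV_c = Sy / S = 0.2 / 2.5 × 10^-4 = 800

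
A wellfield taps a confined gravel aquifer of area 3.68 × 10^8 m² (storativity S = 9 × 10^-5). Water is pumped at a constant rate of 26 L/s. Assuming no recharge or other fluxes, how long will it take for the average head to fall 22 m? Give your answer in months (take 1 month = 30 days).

ΔV = S × A × Δh = 9 × 10^-5 × 3.68 × 10^8 × 22 = 7.286 × 10^5 m³
Q = 26 L/s = 2246 m³/d
t = ΔV / Q = 7.286 × 10^5 m³ / 2246 m³/d = 324.4 d
t = 324.4 d ≈ 10.81 months

t ≈ 10.8 months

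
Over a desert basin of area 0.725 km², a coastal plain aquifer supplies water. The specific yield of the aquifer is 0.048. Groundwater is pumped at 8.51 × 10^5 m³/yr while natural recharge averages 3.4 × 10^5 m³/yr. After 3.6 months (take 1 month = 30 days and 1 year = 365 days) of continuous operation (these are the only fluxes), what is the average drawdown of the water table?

A = 0.725 km² = 7.25 × 10^5 m²
Net abstraction = 8.51 × 10^5 − 3.4 × 10^5 = 5.11 × 10^5 m³/yr
Q_net = 5.11 × 10^5 m³/yr = 1400 m³/d
t = 3.6 months = 108 d
ΔV = Q × t = 1400 m³/d × 108 d = 1.512 × 10^5 m³
Δh = ΔV / (Sy × A) = 1.512 × 10^5 / (0.048 × 7.25 × 10^5) = 4.345 m

Δh ≈ 4.34 m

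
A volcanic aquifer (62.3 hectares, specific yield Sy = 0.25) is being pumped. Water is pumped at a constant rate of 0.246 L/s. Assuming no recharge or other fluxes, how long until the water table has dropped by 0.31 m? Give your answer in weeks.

t ≈ 325 weeks

A = 62.3 hectares = 6.23 × 10^5 m²
ΔV = Sy × A × Δh = 0.25 × 6.23 × 10^5 × 0.31 = 48280 m³
Q = 0.246 L/s = 21.25 m³/d
t = ΔV / Q = 48280 m³ / 21.25 m³/d = 2272 d
t = 2272 d ≈ 324.5 weeks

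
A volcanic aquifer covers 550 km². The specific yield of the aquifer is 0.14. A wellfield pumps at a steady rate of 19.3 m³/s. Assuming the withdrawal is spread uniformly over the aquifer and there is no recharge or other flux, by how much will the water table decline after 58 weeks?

Δh ≈ 8.79 m

A = 550 km² = 5.5 × 10^8 m²
Q = 19.3 m³/s = 1.668 × 10^6 m³/d
t = 58 weeks = 406 d
ΔV = Q × t = 1.668 × 10^6 m³/d × 406 d = 6.77 × 10^8 m³
Δh = ΔV / (Sy × A) = 6.77 × 10^8 / (0.14 × 5.5 × 10^8) = 8.792 m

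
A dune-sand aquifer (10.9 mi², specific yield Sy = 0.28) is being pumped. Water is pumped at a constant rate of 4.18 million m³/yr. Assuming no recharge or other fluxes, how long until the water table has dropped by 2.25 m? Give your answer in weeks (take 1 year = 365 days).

t ≈ 222 weeks

A = 10.9 mi² = 2.823 × 10^7 m²
ΔV = Sy × A × Δh = 0.28 × 2.823 × 10^7 × 2.25 = 1.779 × 10^7 m³
Q = 4.18 million m³/yr = 11450 m³/d
t = ΔV / Q = 1.779 × 10^7 m³ / 11450 m³/d = 1553 d
t = 1553 d ≈ 221.9 weeks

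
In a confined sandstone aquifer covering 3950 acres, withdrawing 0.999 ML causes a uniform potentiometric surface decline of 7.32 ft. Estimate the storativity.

S ≈ 2.8 × 10^-5

A = 3950 acres = 1.599 × 10^7 m²
Δh = 7.32 ft = 2.231 m
ΔV = 0.999 ML = 999 m³
S = ΔV / (A × Δh) = 999 m³ / (1.599 × 10^7 m² × 2.231 m) = 2.801 × 10^-5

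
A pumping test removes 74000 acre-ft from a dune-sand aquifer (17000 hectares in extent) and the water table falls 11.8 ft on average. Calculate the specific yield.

A = 17000 hectares = 1.7 × 10^8 m²
Δh = 11.8 ft = 3.597 m
ΔV = 74000 acre-ft = 9.128 × 10^7 m³
Sy = ΔV / (A × Δh) = 9.128 × 10^7 m³ / (1.7 × 10^8 m² × 3.597 m) = 0.1493

Sy ≈ 0.15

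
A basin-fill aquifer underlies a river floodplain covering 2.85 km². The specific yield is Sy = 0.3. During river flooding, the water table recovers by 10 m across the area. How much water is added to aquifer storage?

A = 2.85 km² = 2.85 × 10^6 m²
ΔV = Sy × A × Δh = 0.3 × 2.85 × 10^6 m² × 10 m = 8.55 × 10^6 m³

ΔV ≈ 8.55 × 10^6 m³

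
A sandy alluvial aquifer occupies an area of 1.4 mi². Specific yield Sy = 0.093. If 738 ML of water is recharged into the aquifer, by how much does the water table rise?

A = 1.4 mi² = 3.626 × 10^6 m²
ΔV = 738 ML = 7.38 × 10^5 m³
Δh = ΔV / (Sy × A) = 7.38 × 10^5 m³ / (0.093 × 3.626 × 10^6 m²) = 2.189 m

Δh ≈ 2.19 m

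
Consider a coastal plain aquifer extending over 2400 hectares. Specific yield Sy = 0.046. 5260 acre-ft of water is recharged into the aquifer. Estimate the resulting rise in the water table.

A = 2400 hectares = 2.4 × 10^7 m²
ΔV = 5260 acre-ft = 6.488 × 10^6 m³
Δh = ΔV / (Sy × A) = 6.488 × 10^6 m³ / (0.046 × 2.4 × 10^7 m²) = 5.877 m

Δh ≈ 5.88 m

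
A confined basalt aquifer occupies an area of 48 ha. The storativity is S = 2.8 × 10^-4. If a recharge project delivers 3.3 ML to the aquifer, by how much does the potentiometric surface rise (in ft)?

A = 48 ha = 4.8 × 10^5 m²
ΔV = 3.3 ML = 3300 m³
Δh = ΔV / (S × A) = 3300 m³ / (2.8 × 10^-4 × 4.8 × 10^5 m²) = 24.55 m
Δh = 24.55 m = 80.56 ft

Δh ≈ 80.6 ft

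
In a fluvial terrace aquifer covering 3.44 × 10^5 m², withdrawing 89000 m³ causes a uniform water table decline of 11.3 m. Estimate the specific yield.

Sy ≈ 0.023

Sy = ΔV / (A × Δh) = 89000 m³ / (3.44 × 10^5 m² × 11.3 m) = 0.0229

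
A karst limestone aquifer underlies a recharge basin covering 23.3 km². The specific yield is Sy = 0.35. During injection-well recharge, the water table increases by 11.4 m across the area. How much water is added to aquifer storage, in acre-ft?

ΔV ≈ 75400 acre-ft

A = 23.3 km² = 2.33 × 10^7 m²
ΔV = Sy × A × Δh = 0.35 × 2.33 × 10^7 m² × 11.4 m = 9.297 × 10^7 m³
ΔV = 9.297 × 10^7 m³ = 75370 acre-ft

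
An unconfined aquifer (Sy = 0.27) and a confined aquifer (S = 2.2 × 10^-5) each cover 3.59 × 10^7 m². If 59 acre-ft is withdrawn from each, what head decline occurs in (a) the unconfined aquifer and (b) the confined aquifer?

ΔV = 59 acre-ft = 72780 m³
Unconfined: Δh_u = ΔV/(Sy·A) = 72780/(0.27 × 3.59 × 10^7) = 0.007508 m
Confined: Δh_c = ΔV/(S·A) = 72780/(2.2 × 10^-5 × 3.59 × 10^7) = 92.14 m

Δh_u ≈ 0.00751 m; Δh_c ≈ 92.1 m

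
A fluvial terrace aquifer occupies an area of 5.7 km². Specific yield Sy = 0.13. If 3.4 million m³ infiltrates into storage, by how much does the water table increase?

A = 5.7 km² = 5.7 × 10^6 m²
ΔV = 3.4 million m³ = 3.4 × 10^6 m³
Δh = ΔV / (Sy × A) = 3.4 × 10^6 m³ / (0.13 × 5.7 × 10^6 m²) = 4.588 m

Δh ≈ 4.59 m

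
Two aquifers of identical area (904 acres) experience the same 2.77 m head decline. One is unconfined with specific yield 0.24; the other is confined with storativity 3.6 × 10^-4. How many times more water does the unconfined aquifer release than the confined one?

ΔV_u / ΔV_c ≈ 667

A = 904 acres = 3.658 × 10^6 m²
Unconfined: ΔV_u = Sy × A × Δh = 0.24 × 3.658 × 10^6 × 2.77 = 2.432 × 10^6 m³
Confined: ΔV_c = S × A × Δh = 3.6 × 10^-4 × 3.658 × 10^6 × 2.77 = 3648 m³
Ratio = ΔV_u / ΔV_c = Sy / S = 0.24 / 3.6 × 10^-4 = 666.7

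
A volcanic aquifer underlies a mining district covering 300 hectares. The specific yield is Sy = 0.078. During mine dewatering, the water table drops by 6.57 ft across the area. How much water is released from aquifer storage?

A = 300 hectares = 3 × 10^6 m²
Δh = 6.57 ft = 2.003 m
ΔV = Sy × A × Δh = 0.078 × 3 × 10^6 m² × 2.003 m = 4.686 × 10^5 m³

ΔV ≈ 4.69 × 10^5 m³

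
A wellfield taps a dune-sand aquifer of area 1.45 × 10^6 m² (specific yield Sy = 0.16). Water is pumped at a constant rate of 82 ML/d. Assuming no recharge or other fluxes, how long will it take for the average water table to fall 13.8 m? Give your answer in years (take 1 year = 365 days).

t ≈ 0.107 years

ΔV = Sy × A × Δh = 0.16 × 1.45 × 10^6 × 13.8 = 3.202 × 10^6 m³
Q = 82 ML/d = 82000 m³/d
t = ΔV / Q = 3.202 × 10^6 m³ / 82000 m³/d = 39.04 d
t = 39.04 d ≈ 0.107 years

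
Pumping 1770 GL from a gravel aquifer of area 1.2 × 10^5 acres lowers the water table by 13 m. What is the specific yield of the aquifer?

A = 1.2 × 10^5 acres = 4.856 × 10^8 m²
ΔV = 1770 GL = 1.77 × 10^9 m³
Sy = ΔV / (A × Δh) = 1.77 × 10^9 m³ / (4.856 × 10^8 m² × 13 m) = 0.2804

Sy ≈ 0.28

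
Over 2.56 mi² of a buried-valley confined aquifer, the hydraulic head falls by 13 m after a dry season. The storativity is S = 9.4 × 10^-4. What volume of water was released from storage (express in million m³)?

A = 2.56 mi² = 6.63 × 10^6 m²
ΔV = S × A × Δh = 9.4 × 10^-4 × 6.63 × 10^6 m² × 13 m = 81020 m³
ΔV = 81020 m³ = 0.08102 million m³

ΔV ≈ 0.081 million m³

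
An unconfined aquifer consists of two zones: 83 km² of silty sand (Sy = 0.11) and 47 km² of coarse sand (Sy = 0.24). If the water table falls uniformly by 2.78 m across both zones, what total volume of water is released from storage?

A₁ = 83 km² = 8.3 × 10^7 m²; A₂ = 47 km² = 4.7 × 10^7 m²
ΔV₁ = 0.11 × 8.3 × 10^7 × 2.78 = 2.538 × 10^7 m³
ΔV₂ = 0.24 × 4.7 × 10^7 × 2.78 = 3.136 × 10^7 m³
ΔV = ΔV₁ + ΔV₂ = 5.674 × 10^7 m³

ΔV ≈ 5.67 × 10^7 m³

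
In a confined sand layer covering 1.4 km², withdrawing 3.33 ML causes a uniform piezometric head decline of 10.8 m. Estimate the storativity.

S ≈ 2.2 × 10^-4

A = 1.4 km² = 1.4 × 10^6 m²
ΔV = 3.33 ML = 3330 m³
S = ΔV / (A × Δh) = 3330 m³ / (1.4 × 10^6 m² × 10.8 m) = 2.202 × 10^-4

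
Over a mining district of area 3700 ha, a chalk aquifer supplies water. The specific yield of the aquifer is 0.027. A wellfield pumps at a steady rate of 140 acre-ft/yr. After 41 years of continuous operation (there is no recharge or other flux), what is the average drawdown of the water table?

Δh ≈ 7.09 m

A = 3700 ha = 3.7 × 10^7 m²
Q = 140 acre-ft/yr = 473.1 m³/d
t = 41 years = 14960 d
ΔV = Q × t = 473.1 m³/d × 14960 d = 7.08 × 10^6 m³
Δh = ΔV / (Sy × A) = 7.08 × 10^6 / (0.027 × 3.7 × 10^7) = 7.087 m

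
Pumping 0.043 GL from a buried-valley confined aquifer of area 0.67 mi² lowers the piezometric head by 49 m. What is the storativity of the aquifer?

S ≈ 5.1 × 10^-4

A = 0.67 mi² = 1.735 × 10^6 m²
ΔV = 0.043 GL = 43000 m³
S = ΔV / (A × Δh) = 43000 m³ / (1.735 × 10^6 m² × 49 m) = 5.057 × 10^-4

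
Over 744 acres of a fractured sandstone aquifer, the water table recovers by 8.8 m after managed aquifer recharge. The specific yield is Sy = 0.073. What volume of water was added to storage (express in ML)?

A = 744 acres = 3.011 × 10^6 m²
ΔV = Sy × A × Δh = 0.073 × 3.011 × 10^6 m² × 8.8 m = 1.934 × 10^6 m³
ΔV = 1.934 × 10^6 m³ = 1934 ML

ΔV ≈ 1930 ML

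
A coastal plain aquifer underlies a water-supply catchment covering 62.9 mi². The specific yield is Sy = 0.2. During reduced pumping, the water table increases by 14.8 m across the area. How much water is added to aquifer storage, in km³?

A = 62.9 mi² = 1.629 × 10^8 m²
ΔV = Sy × A × Δh = 0.2 × 1.629 × 10^8 m² × 14.8 m = 4.822 × 10^8 m³
ΔV = 4.822 × 10^8 m³ = 0.4822 km³

ΔV ≈ 0.482 km³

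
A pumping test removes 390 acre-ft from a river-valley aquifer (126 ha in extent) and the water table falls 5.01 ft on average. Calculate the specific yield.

A = 126 ha = 1.26 × 10^6 m²
Δh = 5.01 ft = 1.527 m
ΔV = 390 acre-ft = 4.811 × 10^5 m³
Sy = ΔV / (A × Δh) = 4.811 × 10^5 m³ / (1.26 × 10^6 m² × 1.527 m) = 0.25

Sy ≈ 0.25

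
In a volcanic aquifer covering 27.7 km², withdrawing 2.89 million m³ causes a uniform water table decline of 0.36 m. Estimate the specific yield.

Sy ≈ 0.29

A = 27.7 km² = 2.77 × 10^7 m²
ΔV = 2.89 million m³ = 2.89 × 10^6 m³
Sy = ΔV / (A × Δh) = 2.89 × 10^6 m³ / (2.77 × 10^7 m² × 0.36 m) = 0.2898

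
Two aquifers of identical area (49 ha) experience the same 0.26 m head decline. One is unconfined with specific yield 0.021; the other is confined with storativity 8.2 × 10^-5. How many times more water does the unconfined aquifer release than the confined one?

ΔV_u / ΔV_c ≈ 256

A = 49 ha = 4.9 × 10^5 m²
Unconfined: ΔV_u = Sy × A × Δh = 0.021 × 4.9 × 10^5 × 0.26 = 2675 m³
Confined: ΔV_c = S × A × Δh = 8.2 × 10^-5 × 4.9 × 10^5 × 0.26 = 10.45 m³
Ratio = ΔV_u / ΔV_c = Sy / S = 0.021 / 8.2 × 10^-5 = 256.1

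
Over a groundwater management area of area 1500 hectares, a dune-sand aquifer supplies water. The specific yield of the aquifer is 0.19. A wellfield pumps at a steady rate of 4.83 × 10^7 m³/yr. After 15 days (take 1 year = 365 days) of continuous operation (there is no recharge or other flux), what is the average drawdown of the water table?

A = 1500 hectares = 1.5 × 10^7 m²
Q = 4.83 × 10^7 m³/yr = 1.323 × 10^5 m³/d
ΔV = Q × t = 1.323 × 10^5 m³/d × 15 d = 1.985 × 10^6 m³
Δh = ΔV / (Sy × A) = 1.985 × 10^6 / (0.19 × 1.5 × 10^7) = 0.6965 m

Δh ≈ 0.696 m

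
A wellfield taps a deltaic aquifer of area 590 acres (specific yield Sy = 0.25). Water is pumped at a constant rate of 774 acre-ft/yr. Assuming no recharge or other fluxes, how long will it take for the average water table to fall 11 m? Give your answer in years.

A = 590 acres = 2.388 × 10^6 m²
ΔV = Sy × A × Δh = 0.25 × 2.388 × 10^6 × 11 = 6.566 × 10^6 m³
Q = 774 acre-ft/yr = 2616 m³/d
t = ΔV / Q = 6.566 × 10^6 m³ / 2616 m³/d = 2510 d
t = 2510 d ≈ 6.877 years

t ≈ 6.88 years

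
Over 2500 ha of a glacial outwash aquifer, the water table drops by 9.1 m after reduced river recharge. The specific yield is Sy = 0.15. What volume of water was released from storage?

A = 2500 ha = 2.5 × 10^7 m²
ΔV = Sy × A × Δh = 0.15 × 2.5 × 10^7 m² × 9.1 m = 3.413 × 10^7 m³

ΔV ≈ 3.41 × 10^7 m³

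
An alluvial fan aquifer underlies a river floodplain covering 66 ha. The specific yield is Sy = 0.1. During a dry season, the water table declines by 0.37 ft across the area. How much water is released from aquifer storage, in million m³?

ΔV ≈ 0.00744 million m³

A = 66 ha = 6.6 × 10^5 m²
Δh = 0.37 ft = 0.1128 m
ΔV = Sy × A × Δh = 0.1 × 6.6 × 10^5 m² × 0.1128 m = 7443 m³
ΔV = 7443 m³ = 0.007443 million m³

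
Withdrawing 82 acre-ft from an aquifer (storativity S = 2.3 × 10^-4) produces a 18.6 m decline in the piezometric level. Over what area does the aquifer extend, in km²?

ΔV = 82 acre-ft = 1.011 × 10^5 m³
A = ΔV / (S × Δh) = 1.011 × 10^5 / (2.3 × 10^-4 × 18.6) = 2.364 × 10^7 m²
A = 2.364 × 10^7 m² = 23.64 km²

A ≈ 23.6 km²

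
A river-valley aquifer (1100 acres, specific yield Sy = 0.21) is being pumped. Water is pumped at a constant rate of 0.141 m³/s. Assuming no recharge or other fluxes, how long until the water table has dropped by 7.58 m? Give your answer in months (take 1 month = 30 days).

t ≈ 19.4 months

A = 1100 acres = 4.452 × 10^6 m²
ΔV = Sy × A × Δh = 0.21 × 4.452 × 10^6 × 7.58 = 7.086 × 10^6 m³
Q = 0.141 m³/s = 12180 m³/d
t = ΔV / Q = 7.086 × 10^6 m³ / 12180 m³/d = 581.7 d
t = 581.7 d ≈ 19.39 months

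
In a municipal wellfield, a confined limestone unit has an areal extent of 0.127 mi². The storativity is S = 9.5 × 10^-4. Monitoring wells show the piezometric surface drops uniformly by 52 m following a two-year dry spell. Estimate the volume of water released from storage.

ΔV ≈ 16200 m³

A = 0.127 mi² = 3.289 × 10^5 m²
ΔV = S × A × Δh = 9.5 × 10^-4 × 3.289 × 10^5 m² × 52 m = 16250 m³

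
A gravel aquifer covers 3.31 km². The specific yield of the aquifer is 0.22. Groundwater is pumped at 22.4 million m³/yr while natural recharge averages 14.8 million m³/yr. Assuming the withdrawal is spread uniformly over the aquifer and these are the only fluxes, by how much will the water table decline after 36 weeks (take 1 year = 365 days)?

A = 3.31 km² = 3.31 × 10^6 m²
Net abstraction = 22.4 − 14.8 = 7.6 million m³/yr
Q_net = 7.6 million m³/yr = 20820 m³/d
t = 36 weeks = 252 d
ΔV = Q × t = 20820 m³/d × 252 d = 5.247 × 10^6 m³
Δh = ΔV / (Sy × A) = 5.247 × 10^6 / (0.22 × 3.31 × 10^6) = 7.206 m

Δh ≈ 7.21 m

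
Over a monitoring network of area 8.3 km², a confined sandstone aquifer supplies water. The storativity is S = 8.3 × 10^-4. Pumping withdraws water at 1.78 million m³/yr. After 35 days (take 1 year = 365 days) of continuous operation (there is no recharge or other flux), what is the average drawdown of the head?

A = 8.3 km² = 8.3 × 10^6 m²
Q = 1.78 million m³/yr = 4877 m³/d
ΔV = Q × t = 4877 m³/d × 35 d = 1.707 × 10^5 m³
Δh = ΔV / (S × A) = 1.707 × 10^5 / (8.3 × 10^-4 × 8.3 × 10^6) = 24.78 m

Δh ≈ 24.8 m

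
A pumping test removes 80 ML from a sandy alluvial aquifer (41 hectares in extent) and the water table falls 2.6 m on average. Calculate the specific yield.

A = 41 hectares = 4.1 × 10^5 m²
ΔV = 80 ML = 80000 m³
Sy = ΔV / (A × Δh) = 80000 m³ / (4.1 × 10^5 m² × 2.6 m) = 0.07505

Sy ≈ 0.075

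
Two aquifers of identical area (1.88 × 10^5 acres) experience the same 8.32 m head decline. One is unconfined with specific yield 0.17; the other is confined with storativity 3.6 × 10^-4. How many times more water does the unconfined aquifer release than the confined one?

ΔV_u / ΔV_c ≈ 472

A = 1.88 × 10^5 acres = 7.608 × 10^8 m²
Unconfined: ΔV_u = Sy × A × Δh = 0.17 × 7.608 × 10^8 × 8.32 = 1.076 × 10^9 m³
Confined: ΔV_c = S × A × Δh = 3.6 × 10^-4 × 7.608 × 10^8 × 8.32 = 2.279 × 10^6 m³
Ratio = ΔV_u / ΔV_c = Sy / S = 0.17 / 3.6 × 10^-4 = 472.2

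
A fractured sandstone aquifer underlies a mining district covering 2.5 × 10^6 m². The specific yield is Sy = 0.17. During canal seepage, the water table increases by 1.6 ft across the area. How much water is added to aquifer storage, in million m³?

ΔV ≈ 0.207 million m³

Δh = 1.6 ft = 0.4877 m
ΔV = Sy × A × Δh = 0.17 × 2.5 × 10^6 m² × 0.4877 m = 2.073 × 10^5 m³
ΔV = 2.073 × 10^5 m³ = 0.2073 million m³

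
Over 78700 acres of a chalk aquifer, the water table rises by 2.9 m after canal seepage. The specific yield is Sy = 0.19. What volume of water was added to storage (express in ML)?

ΔV ≈ 1.75 × 10^5 ML

A = 78700 acres = 3.185 × 10^8 m²
ΔV = Sy × A × Δh = 0.19 × 3.185 × 10^8 m² × 2.9 m = 1.755 × 10^8 m³
ΔV = 1.755 × 10^8 m³ = 1.755 × 10^5 ML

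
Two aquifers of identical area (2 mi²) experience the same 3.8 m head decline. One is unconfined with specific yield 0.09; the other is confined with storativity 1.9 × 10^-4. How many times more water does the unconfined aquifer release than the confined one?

A = 2 mi² = 5.18 × 10^6 m²
Unconfined: ΔV_u = Sy × A × Δh = 0.09 × 5.18 × 10^6 × 3.8 = 1.772 × 10^6 m³
Confined: ΔV_c = S × A × Δh = 1.9 × 10^-4 × 5.18 × 10^6 × 3.8 = 3740 m³
Ratio = ΔV_u / ΔV_c = Sy / S = 0.09 / 1.9 × 10^-4 = 473.7

ΔV_u / ΔV_c ≈ 474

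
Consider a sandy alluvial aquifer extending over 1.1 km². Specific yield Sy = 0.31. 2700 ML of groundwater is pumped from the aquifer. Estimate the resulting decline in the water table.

A = 1.1 km² = 1.1 × 10^6 m²
ΔV = 2700 ML = 2.7 × 10^6 m³
Δh = ΔV / (Sy × A) = 2.7 × 10^6 m³ / (0.31 × 1.1 × 10^6 m²) = 7.918 m

Δh ≈ 7.92 m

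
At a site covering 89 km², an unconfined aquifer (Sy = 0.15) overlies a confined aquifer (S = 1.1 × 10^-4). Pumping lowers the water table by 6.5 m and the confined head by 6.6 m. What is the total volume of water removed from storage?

ΔV ≈ 8.68 × 10^7 m³

A = 89 km² = 8.9 × 10^7 m²
Unconfined: ΔV_u = Sy × A × Δh_u = 0.15 × 8.9 × 10^7 × 6.5 = 8.678 × 10^7 m³
Confined: ΔV_c = S × A × Δh_c = 1.1 × 10^-4 × 8.9 × 10^7 × 6.6 = 64610 m³
Total ΔV = 8.678 × 10^7 + 64610 = 8.684 × 10^7 m³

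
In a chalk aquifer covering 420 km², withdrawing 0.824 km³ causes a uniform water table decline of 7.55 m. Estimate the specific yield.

Sy ≈ 0.26

A = 420 km² = 4.2 × 10^8 m²
ΔV = 0.824 km³ = 8.24 × 10^8 m³
Sy = ΔV / (A × Δh) = 8.24 × 10^8 m³ / (4.2 × 10^8 m² × 7.55 m) = 0.2599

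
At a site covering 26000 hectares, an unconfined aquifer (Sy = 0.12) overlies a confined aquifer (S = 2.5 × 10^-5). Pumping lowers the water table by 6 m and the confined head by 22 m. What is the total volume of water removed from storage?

ΔV ≈ 1.87 × 10^8 m³

A = 26000 hectares = 2.6 × 10^8 m²
Unconfined: ΔV_u = Sy × A × Δh_u = 0.12 × 2.6 × 10^8 × 6 = 1.872 × 10^8 m³
Confined: ΔV_c = S × A × Δh_c = 2.5 × 10^-5 × 2.6 × 10^8 × 22 = 1.43 × 10^5 m³
Total ΔV = 1.872 × 10^8 + 1.43 × 10^5 = 1.873 × 10^8 m³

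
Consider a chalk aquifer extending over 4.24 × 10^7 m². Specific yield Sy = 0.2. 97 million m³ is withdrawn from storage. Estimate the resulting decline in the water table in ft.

ΔV = 97 million m³ = 9.7 × 10^7 m³
Δh = ΔV / (Sy × A) = 9.7 × 10^7 m³ / (0.2 × 4.24 × 10^7 m²) = 11.44 m
Δh = 11.44 m = 37.53 ft

Δh ≈ 37.5 ft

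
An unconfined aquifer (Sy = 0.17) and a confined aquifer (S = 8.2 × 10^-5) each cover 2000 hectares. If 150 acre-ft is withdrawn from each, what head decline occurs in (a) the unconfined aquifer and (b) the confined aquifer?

Δh_u ≈ 0.0544 m; Δh_c ≈ 113 m

A = 2000 hectares = 2 × 10^7 m²
ΔV = 150 acre-ft = 1.85 × 10^5 m³
Unconfined: Δh_u = ΔV/(Sy·A) = 1.85 × 10^5/(0.17 × 2 × 10^7) = 0.05442 m
Confined: Δh_c = ΔV/(S·A) = 1.85 × 10^5/(8.2 × 10^-5 × 2 × 10^7) = 112.8 m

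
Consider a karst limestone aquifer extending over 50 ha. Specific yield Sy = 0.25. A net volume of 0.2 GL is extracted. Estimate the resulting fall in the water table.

Δh ≈ 1.6 m

A = 50 ha = 5 × 10^5 m²
ΔV = 0.2 GL = 2 × 10^5 m³
Δh = ΔV / (Sy × A) = 2 × 10^5 m³ / (0.25 × 5 × 10^5 m²) = 1.6 m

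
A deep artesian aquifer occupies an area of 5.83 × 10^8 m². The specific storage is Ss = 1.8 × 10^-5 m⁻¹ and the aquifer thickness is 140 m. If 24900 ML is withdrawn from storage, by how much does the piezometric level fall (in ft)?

Δh ≈ 55.6 ft

S = Ss × b = 1.8 × 10^-5 m⁻¹ × 140 m = 2.52 × 10^-3
ΔV = 24900 ML = 2.49 × 10^7 m³
Δh = ΔV / (S × A) = 2.49 × 10^7 m³ / (0.00252 × 5.83 × 10^8 m²) = 16.95 m
Δh = 16.95 m = 55.61 ft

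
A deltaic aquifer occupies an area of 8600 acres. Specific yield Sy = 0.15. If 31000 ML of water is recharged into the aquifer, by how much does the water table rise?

A = 8600 acres = 3.48 × 10^7 m²
ΔV = 31000 ML = 3.1 × 10^7 m³
Δh = ΔV / (Sy × A) = 3.1 × 10^7 m³ / (0.15 × 3.48 × 10^7 m²) = 5.938 m

Δh ≈ 5.94 m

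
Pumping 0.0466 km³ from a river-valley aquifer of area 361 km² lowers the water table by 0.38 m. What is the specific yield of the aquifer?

Sy ≈ 0.34

A = 361 km² = 3.61 × 10^8 m²
ΔV = 0.0466 km³ = 4.66 × 10^7 m³
Sy = ΔV / (A × Δh) = 4.66 × 10^7 m³ / (3.61 × 10^8 m² × 0.38 m) = 0.3397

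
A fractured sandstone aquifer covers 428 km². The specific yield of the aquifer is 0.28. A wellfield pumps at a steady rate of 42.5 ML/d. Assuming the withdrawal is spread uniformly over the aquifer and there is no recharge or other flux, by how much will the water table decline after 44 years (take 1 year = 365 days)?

A = 428 km² = 4.28 × 10^8 m²
Q = 42.5 ML/d = 42500 m³/d
t = 44 years = 16060 d
ΔV = Q × t = 42500 m³/d × 16060 d = 6.825 × 10^8 m³
Δh = ΔV / (Sy × A) = 6.825 × 10^8 / (0.28 × 4.28 × 10^8) = 5.696 m

Δh ≈ 5.7 m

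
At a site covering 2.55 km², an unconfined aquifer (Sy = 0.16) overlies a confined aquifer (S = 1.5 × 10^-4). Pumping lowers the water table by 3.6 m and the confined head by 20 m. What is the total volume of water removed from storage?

ΔV ≈ 1.48 × 10^6 m³

A = 2.55 km² = 2.55 × 10^6 m²
Unconfined: ΔV_u = Sy × A × Δh_u = 0.16 × 2.55 × 10^6 × 3.6 = 1.469 × 10^6 m³
Confined: ΔV_c = S × A × Δh_c = 1.5 × 10^-4 × 2.55 × 10^6 × 20 = 7650 m³
Total ΔV = 1.469 × 10^6 + 7650 = 1.476 × 10^6 m³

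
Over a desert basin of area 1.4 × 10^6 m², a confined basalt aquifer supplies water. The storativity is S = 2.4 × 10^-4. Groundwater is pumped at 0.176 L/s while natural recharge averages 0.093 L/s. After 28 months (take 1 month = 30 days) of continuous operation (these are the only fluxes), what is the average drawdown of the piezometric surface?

Δh ≈ 17.9 m

Net abstraction = 0.176 − 0.093 = 0.083 L/s
Q_net = 0.083 L/s = 7.171 m³/d
t = 28 months = 840 d
ΔV = Q × t = 7.171 m³/d × 840 d = 6024 m³
Δh = ΔV / (S × A) = 6024 / (2.4 × 10^-4 × 1.4 × 10^6) = 17.93 m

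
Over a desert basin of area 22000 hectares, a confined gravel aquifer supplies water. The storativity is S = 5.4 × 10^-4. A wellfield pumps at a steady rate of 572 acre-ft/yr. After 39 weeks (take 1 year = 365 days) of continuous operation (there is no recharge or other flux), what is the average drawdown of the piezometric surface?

Δh ≈ 4.44 m

A = 22000 hectares = 2.2 × 10^8 m²
Q = 572 acre-ft/yr = 1933 m³/d
t = 39 weeks = 273 d
ΔV = Q × t = 1933 m³/d × 273 d = 5.277 × 10^5 m³
Δh = ΔV / (S × A) = 5.277 × 10^5 / (5.4 × 10^-4 × 2.2 × 10^8) = 4.442 m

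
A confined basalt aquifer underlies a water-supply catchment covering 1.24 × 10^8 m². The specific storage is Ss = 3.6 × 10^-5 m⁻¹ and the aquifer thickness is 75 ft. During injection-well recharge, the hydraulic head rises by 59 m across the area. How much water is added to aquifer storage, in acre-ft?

b = 75 ft = 22.86 m
S = Ss × b = 3.6 × 10^-5 m⁻¹ × 22.86 m = 8.23 × 10^-4
ΔV = S × A × Δh = 8.23 × 10^-4 × 1.24 × 10^8 m² × 59 m = 6.021 × 10^6 m³
ΔV = 6.021 × 10^6 m³ = 4881 acre-ft

ΔV ≈ 4880 acre-ft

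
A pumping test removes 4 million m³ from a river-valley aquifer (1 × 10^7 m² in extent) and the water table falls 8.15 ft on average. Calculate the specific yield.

Sy ≈ 0.16

Δh = 8.15 ft = 2.484 m
ΔV = 4 million m³ = 4 × 10^6 m³
Sy = ΔV / (A × Δh) = 4 × 10^6 m³ / (1 × 10^7 m² × 2.484 m) = 0.161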